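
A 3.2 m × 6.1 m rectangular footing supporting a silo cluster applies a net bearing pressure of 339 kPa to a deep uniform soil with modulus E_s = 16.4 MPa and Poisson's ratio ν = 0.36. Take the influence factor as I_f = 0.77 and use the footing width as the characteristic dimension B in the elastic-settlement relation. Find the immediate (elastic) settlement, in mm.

Immediate (elastic) settlement: S_e = q·B·(1−ν²)/E_s · I_f.
E_s = 16.4 MPa = 16400 kPa.
S_e = 339 × 3.2 × (1 − 0.36²) / 16400 × 0.77
    = 339 × 3.2 × 0.8704 / 16400 × 0.77
    = 0.04433 m = 44.33 mm

S_e ≈ 44.3 mm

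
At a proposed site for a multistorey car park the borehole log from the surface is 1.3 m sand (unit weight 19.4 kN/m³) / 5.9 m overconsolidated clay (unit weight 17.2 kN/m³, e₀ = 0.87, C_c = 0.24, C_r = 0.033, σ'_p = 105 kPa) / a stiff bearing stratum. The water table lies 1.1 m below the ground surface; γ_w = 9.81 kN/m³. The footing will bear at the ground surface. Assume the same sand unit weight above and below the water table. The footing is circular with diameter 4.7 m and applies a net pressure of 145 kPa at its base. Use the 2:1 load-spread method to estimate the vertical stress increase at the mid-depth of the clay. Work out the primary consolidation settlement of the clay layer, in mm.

Mid-depth of clay below the ground surface: z = 1.3 + 5.9/2 = 4.25 m.
Total vertical stress at mid-clay: σ_v = 19.4×1.3 + 17.2×2.95 = 75.96 kPa.
Pore pressure: u = 9.81×(4.25 − 1.1) = 30.902 kPa.
Initial effective stress: σ'_0 = σ_v − u = 75.96 − 30.902 = 45.058 kPa.
Stress increase at mid-clay by the 2:1 spreading method:
Δσ ≈ qD²/(D+z)² = 145×4.7²/(4.7+4.25)² = 39.987 kPa
Final effective stress: σ'_f = 45.058 + 39.987 = 85.045 kPa.
σ'_f = 85.045 ≤ σ'_p = 105 kPa, so the clay remains overconsolidated and only the recompression index applies:
S_c = C_r·H/(1+e₀)·log₁₀(σ'_f/σ'_0) = 0.033×5.9/1.87×log₁₀(85.045/45.058)
    = 0.10412 × 0.27588 = 0.02872 m

S_c ≈ 28.7 mm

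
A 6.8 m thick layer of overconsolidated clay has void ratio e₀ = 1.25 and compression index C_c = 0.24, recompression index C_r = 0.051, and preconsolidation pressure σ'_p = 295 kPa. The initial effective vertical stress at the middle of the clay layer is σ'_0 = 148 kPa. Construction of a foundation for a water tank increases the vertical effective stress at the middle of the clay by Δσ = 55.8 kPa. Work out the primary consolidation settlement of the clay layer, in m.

S_c ≈ 0.0214 m

Final effective stress: σ'_f = 148 + 55.8 = 203.8 kPa.
σ'_f = 203.8 ≤ σ'_p = 295 kPa, so the clay remains overconsolidated and only the recompression index applies:
S_c = C_r·H/(1+e₀)·log₁₀(σ'_f/σ'_0) = 0.051×6.8/2.25×log₁₀(203.8/148)
    = 0.15413 × 0.13894 = 0.02142 m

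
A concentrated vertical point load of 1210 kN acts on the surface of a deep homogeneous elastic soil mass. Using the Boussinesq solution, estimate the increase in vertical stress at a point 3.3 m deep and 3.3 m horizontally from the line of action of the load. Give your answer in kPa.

Δσ_z ≈ 9.38 kPa

Boussinesq vertical stress below a point load on an elastic half-space:
Δσ_z = 3P/(2πz²) · [1 + (r/z)²]^(−5/2)
r/z = 3.3/3.3 = 1; [1+(r/z)²]^(−5/2) = 0.17678.
Δσ_z = 3×1210/(2π×3.3²) × 0.17678 = 53.052 × 0.17678 = 9.379 kPa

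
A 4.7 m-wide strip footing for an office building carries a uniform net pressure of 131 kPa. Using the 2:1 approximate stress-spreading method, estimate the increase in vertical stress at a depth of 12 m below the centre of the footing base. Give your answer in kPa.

Δσ_z ≈ 36.9 kPa

By the 2:1 method the load spreads at 1 horizontal : 2 vertical, so at depth z the loaded area has grown by z in each plan dimension:
Δσ = qB/(B+z) = 131×4.7/(4.7+12) = 36.868 kPa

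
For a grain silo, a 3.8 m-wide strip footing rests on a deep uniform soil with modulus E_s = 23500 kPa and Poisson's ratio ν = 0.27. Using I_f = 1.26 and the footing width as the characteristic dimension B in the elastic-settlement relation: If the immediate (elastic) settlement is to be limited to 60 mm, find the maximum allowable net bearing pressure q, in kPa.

q ≈ 318 kPa

S_e = q·B·(1−ν²)/E_s · I_f  ⇒  q = S_e·E_s / (B·(1−ν²)·I_f).
q = 0.06 × 23500 / (3.8 × 0.9271 × 1.26) = 317.6 kPa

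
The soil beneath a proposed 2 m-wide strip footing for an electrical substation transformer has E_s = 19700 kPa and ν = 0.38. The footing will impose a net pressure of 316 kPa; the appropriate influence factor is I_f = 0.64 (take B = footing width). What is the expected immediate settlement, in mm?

S_e ≈ 17.6 mm

Immediate (elastic) settlement: S_e = q·B·(1−ν²)/E_s · I_f.
S_e = 316 × 2 × (1 − 0.38²) / 19700 × 0.64
    = 316 × 2 × 0.8556 / 19700 × 0.64
    = 0.01757 m = 17.57 mm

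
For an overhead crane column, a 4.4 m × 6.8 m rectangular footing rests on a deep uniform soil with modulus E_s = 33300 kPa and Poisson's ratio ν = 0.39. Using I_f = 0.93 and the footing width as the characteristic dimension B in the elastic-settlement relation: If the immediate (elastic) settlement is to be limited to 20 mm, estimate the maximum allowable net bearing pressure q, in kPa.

q ≈ 192 kPa

S_e = q·B·(1−ν²)/E_s · I_f  ⇒  q = S_e·E_s / (B·(1−ν²)·I_f).
q = 0.02 × 33300 / (4.4 × 0.8479 × 0.93) = 192 kPa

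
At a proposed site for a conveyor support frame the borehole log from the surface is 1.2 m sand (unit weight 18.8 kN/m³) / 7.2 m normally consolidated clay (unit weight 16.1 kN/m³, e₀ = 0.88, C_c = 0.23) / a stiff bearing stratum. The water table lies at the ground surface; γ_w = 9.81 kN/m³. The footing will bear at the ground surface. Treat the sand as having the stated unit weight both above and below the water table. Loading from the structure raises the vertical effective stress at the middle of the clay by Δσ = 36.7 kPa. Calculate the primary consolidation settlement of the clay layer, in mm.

S_c ≈ 283 mm

Mid-depth of clay below the ground surface: z = 1.2 + 7.2/2 = 4.8 m.
Total vertical stress at mid-clay: σ_v = 18.8×1.2 + 16.1×3.6 = 80.52 kPa.
Pore pressure: u = 9.81×(4.8 − 0) = 47.088 kPa.
Initial effective stress: σ'_0 = σ_v − u = 80.52 − 47.088 = 33.432 kPa.
Final effective stress: σ'_f = σ'_0 + Δσ = 33.432 + 36.7 = 70.132 kPa.
Normally consolidated clay, so the full stress increment lies on the virgin compression line:
S_c = C_c·H/(1+e₀)·log₁₀(σ'_f/σ'_0) = 0.23×7.2/(1+0.88)×log₁₀(70.132/33.432)
    = 0.88085 × 0.32175 = 0.2834 m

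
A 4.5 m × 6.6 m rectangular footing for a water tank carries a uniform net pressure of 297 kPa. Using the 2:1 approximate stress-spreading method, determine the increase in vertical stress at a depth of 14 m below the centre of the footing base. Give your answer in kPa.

By the 2:1 method the load spreads at 1 horizontal : 2 vertical, so at depth z the loaded area has grown by z in each plan dimension:
Δσ = qBL/((B+z)(L+z)) = 297×4.5×6.6/((4.5+14)(6.6+14)) = 23.146 kPa

Δσ_z ≈ 23.1 kPa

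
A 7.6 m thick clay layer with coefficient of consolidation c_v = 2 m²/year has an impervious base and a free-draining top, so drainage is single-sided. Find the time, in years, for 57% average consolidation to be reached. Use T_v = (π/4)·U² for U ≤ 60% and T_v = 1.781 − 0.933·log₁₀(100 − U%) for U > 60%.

Drainage path length: H_d = H = 7.6 m (single drainage).
U ≤ 60%: T_v = (π/4)·U² = (π/4)×0.57² = 0.25518.
t = T_v·H_d²/c_v = 0.25518×7.6²/2 = 7.37 years.

t ≈ 7.37 years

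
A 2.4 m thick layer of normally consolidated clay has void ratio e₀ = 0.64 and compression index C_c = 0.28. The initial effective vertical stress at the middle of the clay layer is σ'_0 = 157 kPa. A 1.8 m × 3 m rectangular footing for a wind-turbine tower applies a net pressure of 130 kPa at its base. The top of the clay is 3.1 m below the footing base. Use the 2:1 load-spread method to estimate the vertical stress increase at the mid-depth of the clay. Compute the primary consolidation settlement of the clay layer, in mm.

S_c ≈ 17 mm

Mid-depth of clay below the footing base: z = 3.1 + 2.4/2 = 4.3 m.
Stress increase at mid-clay by the 2:1 spreading method:
Δσ = qBL/((B+z)(L+z)) = 130×1.8×3/((1.8+4.3)(3+4.3)) = 15.765 kPa
Final effective stress: σ'_f = σ'_0 + Δσ = 157 + 15.765 = 172.76 kPa.
Normally consolidated clay, so the full stress increment lies on the virgin compression line:
S_c = C_c·H/(1+e₀)·log₁₀(σ'_f/σ'_0) = 0.28×2.4/(1+0.64)×log₁₀(172.76/157)
    = 0.40976 × 0.041544 = 0.01702 m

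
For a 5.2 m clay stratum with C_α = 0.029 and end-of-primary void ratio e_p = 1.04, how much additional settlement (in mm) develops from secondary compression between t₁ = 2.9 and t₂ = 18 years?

S_s ≈ 58.6 mm

Secondary compression: S_s = C_α·H/(1+e_p)·log₁₀(t₂/t₁)
S_s = 0.029×5.2/(1+1.04)×log₁₀(18/2.9)
    = 0.07392 × 0.7929 = 0.05861 m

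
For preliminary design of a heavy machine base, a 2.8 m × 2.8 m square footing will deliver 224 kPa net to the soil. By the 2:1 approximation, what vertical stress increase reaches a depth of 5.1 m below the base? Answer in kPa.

Δσ_z ≈ 28.1 kPa

By the 2:1 method the load spreads at 1 horizontal : 2 vertical, so at depth z the loaded area has grown by z in each plan dimension:
Δσ = qBL/((B+z)(L+z)) = 224×2.8×2.8/((2.8+5.1)(2.8+5.1)) = 28.139 kPa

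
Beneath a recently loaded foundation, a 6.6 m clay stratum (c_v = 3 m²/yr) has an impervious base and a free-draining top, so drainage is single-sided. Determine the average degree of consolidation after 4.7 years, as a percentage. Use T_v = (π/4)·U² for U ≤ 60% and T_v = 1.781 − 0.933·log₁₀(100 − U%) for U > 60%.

U ≈ 63.5 %

Drainage path length: H_d = H = 6.6 m (single drainage).
T_v = c_v·t/H_d² = 3×4.7/6.6² = 0.32369.
T_v = 0.32369 corresponds to the U > 60% branch:
U = 1 − 10^((1.781 − T_v)/0.933)/100 = 0.6353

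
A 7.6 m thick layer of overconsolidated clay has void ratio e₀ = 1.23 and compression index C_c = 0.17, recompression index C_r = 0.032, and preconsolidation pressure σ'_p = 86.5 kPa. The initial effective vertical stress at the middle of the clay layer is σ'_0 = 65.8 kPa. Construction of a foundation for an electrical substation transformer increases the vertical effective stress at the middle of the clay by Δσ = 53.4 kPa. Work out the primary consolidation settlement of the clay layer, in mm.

Final effective stress: σ'_f = 65.8 + 53.4 = 119.2 kPa.
σ'_f = 119.2 > σ'_p = 86.5 kPa, so the stress path crosses the preconsolidation pressure — recompression up to σ'_p, then virgin compression beyond:
S_c = H/(1+e₀)·[C_r·log₁₀(σ'_p/σ'_0) + C_c·log₁₀(σ'_f/σ'_p)]
    = 7.6/2.23 × [0.032×log₁₀(86.5/65.8) + 0.17×log₁₀(119.2/86.5)]
    = 3.4081 × [0.0038013 + 0.023674] = 0.09364 m

S_c ≈ 93.6 mm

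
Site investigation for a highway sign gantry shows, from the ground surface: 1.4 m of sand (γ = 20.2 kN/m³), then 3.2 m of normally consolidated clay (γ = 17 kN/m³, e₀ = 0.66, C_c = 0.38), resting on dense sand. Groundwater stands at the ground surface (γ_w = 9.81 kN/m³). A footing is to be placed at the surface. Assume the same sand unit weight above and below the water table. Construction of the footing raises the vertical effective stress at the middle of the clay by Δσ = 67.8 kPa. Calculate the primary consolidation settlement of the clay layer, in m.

S_c ≈ 0.408 m

Mid-depth of clay below the ground surface: z = 1.4 + 3.2/2 = 3 m.
Total vertical stress at mid-clay: σ_v = 20.2×1.4 + 17×1.6 = 55.48 kPa.
Pore pressure: u = 9.81×(3 − 0) = 29.43 kPa.
Initial effective stress: σ'_0 = σ_v − u = 55.48 − 29.43 = 26.05 kPa.
Final effective stress: σ'_f = σ'_0 + Δσ = 26.05 + 67.8 = 93.85 kPa.
Normally consolidated clay, so the full stress increment lies on the virgin compression line:
S_c = C_c·H/(1+e₀)·log₁₀(σ'_f/σ'_0) = 0.38×3.2/(1+0.66)×log₁₀(93.85/26.05)
    = 0.73253 × 0.55663 = 0.4077 m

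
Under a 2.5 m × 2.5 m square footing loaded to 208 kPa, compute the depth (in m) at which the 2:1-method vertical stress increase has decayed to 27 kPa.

z ≈ 4.44 m

2:1 spreading — at depth z the loaded area has grown by z in each plan dimension:
qB²/(B+z)² = Δσ_z ⇒ z = B(√(q/Δσ_z) − 1) = 2.5×(√(208/27) − 1) = 4.439 m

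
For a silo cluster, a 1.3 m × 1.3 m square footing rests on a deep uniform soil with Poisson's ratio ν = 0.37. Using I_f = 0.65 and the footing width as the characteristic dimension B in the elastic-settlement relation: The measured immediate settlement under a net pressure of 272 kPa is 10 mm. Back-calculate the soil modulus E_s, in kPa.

S_e = q·B·(1−ν²)/E_s · I_f  ⇒  E_s = q·B·(1−ν²)·I_f / S_e.
E_s = 272 × 1.3 × 0.8631 × 0.65 / 0.01 = 19840 kPa

E_s ≈ 19800 kPa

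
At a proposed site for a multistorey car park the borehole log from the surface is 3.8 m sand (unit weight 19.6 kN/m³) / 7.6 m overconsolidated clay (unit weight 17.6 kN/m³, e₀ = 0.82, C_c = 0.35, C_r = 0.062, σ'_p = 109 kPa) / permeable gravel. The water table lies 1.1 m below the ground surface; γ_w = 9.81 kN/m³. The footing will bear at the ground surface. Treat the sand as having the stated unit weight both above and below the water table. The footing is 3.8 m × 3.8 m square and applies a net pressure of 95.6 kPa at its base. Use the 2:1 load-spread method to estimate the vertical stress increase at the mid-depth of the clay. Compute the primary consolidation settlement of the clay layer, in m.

S_c ≈ 0.0144 m

Mid-depth of clay below the ground surface: z = 3.8 + 7.6/2 = 7.6 m.
Total vertical stress at mid-clay: σ_v = 19.6×3.8 + 17.6×3.8 = 141.36 kPa.
Pore pressure: u = 9.81×(7.6 − 1.1) = 63.765 kPa.
Initial effective stress: σ'_0 = σ_v − u = 141.36 − 63.765 = 77.595 kPa.
Stress increase at mid-clay by the 2:1 spreading method:
Δσ = qBL/((B+z)(L+z)) = 95.6×3.8×3.8/((3.8+7.6)(3.8+7.6)) = 10.622 kPa
Final effective stress: σ'_f = 77.595 + 10.622 = 88.217 kPa.
σ'_f = 88.217 ≤ σ'_p = 109 kPa, so the clay remains overconsolidated and only the recompression index applies:
S_c = C_r·H/(1+e₀)·log₁₀(σ'_f/σ'_0) = 0.062×7.6/1.82×log₁₀(88.217/77.595)
    = 0.2589 × 0.055719 = 0.01443 m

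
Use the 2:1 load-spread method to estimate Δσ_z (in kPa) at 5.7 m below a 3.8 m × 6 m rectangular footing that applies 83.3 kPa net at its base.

By the 2:1 method the load spreads at 1 horizontal : 2 vertical, so at depth z the loaded area has grown by z in each plan dimension:
Δσ = qBL/((B+z)(L+z)) = 83.3×3.8×6/((3.8+5.7)(6+5.7)) = 17.087 kPa

Δσ_z ≈ 17.1 kPa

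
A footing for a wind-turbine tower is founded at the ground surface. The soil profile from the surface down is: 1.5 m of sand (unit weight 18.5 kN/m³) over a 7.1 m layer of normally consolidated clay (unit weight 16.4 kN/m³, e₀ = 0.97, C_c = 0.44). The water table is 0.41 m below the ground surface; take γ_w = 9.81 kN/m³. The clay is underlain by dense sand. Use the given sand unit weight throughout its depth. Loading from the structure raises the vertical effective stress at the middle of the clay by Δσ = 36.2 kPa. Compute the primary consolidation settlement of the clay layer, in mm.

S_c ≈ 440 mm

Mid-depth of clay below the ground surface: z = 1.5 + 7.1/2 = 5.05 m.
Total vertical stress at mid-clay: σ_v = 18.5×1.5 + 16.4×3.55 = 85.97 kPa.
Pore pressure: u = 9.81×(5.05 − 0.41) = 45.518 kPa.
Initial effective stress: σ'_0 = σ_v − u = 85.97 − 45.518 = 40.452 kPa.
Final effective stress: σ'_f = σ'_0 + Δσ = 40.452 + 36.2 = 76.652 kPa.
Normally consolidated clay, so the full stress increment lies on the virgin compression line:
S_c = C_c·H/(1+e₀)·log₁₀(σ'_f/σ'_0) = 0.44×7.1/(1+0.97)×log₁₀(76.652/40.452)
    = 1.5858 × 0.27758 = 0.4402 m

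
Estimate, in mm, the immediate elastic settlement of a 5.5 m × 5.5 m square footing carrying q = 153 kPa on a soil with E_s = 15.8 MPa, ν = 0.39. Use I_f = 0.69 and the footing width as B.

S_e ≈ 31.2 mm

Immediate (elastic) settlement: S_e = q·B·(1−ν²)/E_s · I_f.
E_s = 15.8 MPa = 15800 kPa.
S_e = 153 × 5.5 × (1 − 0.39²) / 15800 × 0.69
    = 153 × 5.5 × 0.8479 / 15800 × 0.69
    = 0.03116 m = 31.16 mm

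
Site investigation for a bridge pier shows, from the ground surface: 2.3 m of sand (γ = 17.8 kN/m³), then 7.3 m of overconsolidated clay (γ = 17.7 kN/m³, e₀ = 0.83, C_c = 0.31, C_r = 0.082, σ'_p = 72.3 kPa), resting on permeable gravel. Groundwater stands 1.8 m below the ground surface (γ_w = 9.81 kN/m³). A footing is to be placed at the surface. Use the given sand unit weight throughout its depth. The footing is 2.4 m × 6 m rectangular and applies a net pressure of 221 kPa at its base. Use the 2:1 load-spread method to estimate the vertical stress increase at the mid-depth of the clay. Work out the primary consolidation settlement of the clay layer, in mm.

S_c ≈ 172 mm

Mid-depth of clay below the ground surface: z = 2.3 + 7.3/2 = 5.95 m.
Total vertical stress at mid-clay: σ_v = 17.8×2.3 + 17.7×3.65 = 105.54 kPa.
Pore pressure: u = 9.81×(5.95 − 1.8) = 40.712 kPa.
Initial effective stress: σ'_0 = σ_v − u = 105.54 − 40.712 = 64.828 kPa.
Stress increase at mid-clay by the 2:1 spreading method:
Δσ = qBL/((B+z)(L+z)) = 221×2.4×6/((2.4+5.95)(6+5.95)) = 31.893 kPa
Final effective stress: σ'_f = 64.828 + 31.893 = 96.721 kPa.
σ'_f = 96.721 > σ'_p = 72.3 kPa, so the stress path crosses the preconsolidation pressure — recompression up to σ'_p, then virgin compression beyond:
S_c = H/(1+e₀)·[C_r·log₁₀(σ'_p/σ'_0) + C_c·log₁₀(σ'_f/σ'_p)]
    = 7.3/1.83 × [0.082×log₁₀(72.3/64.828) + 0.31×log₁₀(96.721/72.3)]
    = 3.9891 × [0.0038848 + 0.039179] = 0.1718 m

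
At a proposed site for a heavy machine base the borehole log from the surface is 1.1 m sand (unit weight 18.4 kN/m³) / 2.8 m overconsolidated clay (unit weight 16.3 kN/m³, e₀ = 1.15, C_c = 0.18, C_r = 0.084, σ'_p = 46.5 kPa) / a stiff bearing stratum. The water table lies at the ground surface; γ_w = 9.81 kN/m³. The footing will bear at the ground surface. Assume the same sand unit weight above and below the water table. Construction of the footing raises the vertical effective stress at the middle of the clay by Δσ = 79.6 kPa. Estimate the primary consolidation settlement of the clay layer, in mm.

S_c ≈ 120 mm

Mid-depth of clay below the ground surface: z = 1.1 + 2.8/2 = 2.5 m.
Total vertical stress at mid-clay: σ_v = 18.4×1.1 + 16.3×1.4 = 43.06 kPa.
Pore pressure: u = 9.81×(2.5 − 0) = 24.525 kPa.
Initial effective stress: σ'_0 = σ_v − u = 43.06 − 24.525 = 18.535 kPa.
Final effective stress: σ'_f = 18.535 + 79.6 = 98.135 kPa.
σ'_f = 98.135 > σ'_p = 46.5 kPa, so the stress path crosses the preconsolidation pressure — recompression up to σ'_p, then virgin compression beyond:
S_c = H/(1+e₀)·[C_r·log₁₀(σ'_p/σ'_0) + C_c·log₁₀(σ'_f/σ'_p)]
    = 2.8/2.15 × [0.084×log₁₀(46.5/18.535) + 0.18×log₁₀(98.135/46.5)]
    = 1.3023 × [0.033555 + 0.058387] = 0.1197 m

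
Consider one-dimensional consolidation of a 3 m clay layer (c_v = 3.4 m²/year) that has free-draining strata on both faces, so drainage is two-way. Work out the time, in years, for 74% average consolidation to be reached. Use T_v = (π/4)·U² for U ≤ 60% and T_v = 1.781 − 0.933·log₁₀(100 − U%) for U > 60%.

t ≈ 0.305 years

Drainage path length: H_d = H/2 = 1.5 m (double drainage).
U > 60%: T_v = 1.781 − 0.933·log₁₀(100 − 74) = 0.46083.
t = T_v·H_d²/c_v = 0.46083×1.5²/3.4 = 0.305 years.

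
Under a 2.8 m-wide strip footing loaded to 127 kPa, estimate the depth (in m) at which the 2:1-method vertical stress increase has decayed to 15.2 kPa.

2:1 spreading — at depth z the loaded area has grown by z in each plan dimension:
qB/(B+z) = Δσ_z ⇒ z = qB/Δσ_z − B = 127×2.8/15.2 − 2.8 = 20.59 m

z ≈ 20.6 m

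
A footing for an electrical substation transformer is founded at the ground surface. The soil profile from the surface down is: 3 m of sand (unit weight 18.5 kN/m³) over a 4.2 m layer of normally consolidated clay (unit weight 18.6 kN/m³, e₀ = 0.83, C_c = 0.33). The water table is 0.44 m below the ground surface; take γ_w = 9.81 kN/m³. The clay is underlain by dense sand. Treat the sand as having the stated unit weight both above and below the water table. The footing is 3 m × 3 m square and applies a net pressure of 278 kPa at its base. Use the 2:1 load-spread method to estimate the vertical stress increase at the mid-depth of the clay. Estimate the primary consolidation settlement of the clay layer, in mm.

S_c ≈ 190 mm

Mid-depth of clay below the ground surface: z = 3 + 4.2/2 = 5.1 m.
Total vertical stress at mid-clay: σ_v = 18.5×3 + 18.6×2.1 = 94.56 kPa.
Pore pressure: u = 9.81×(5.1 − 0.44) = 45.715 kPa.
Initial effective stress: σ'_0 = σ_v − u = 94.56 − 45.715 = 48.845 kPa.
Stress increase at mid-clay by the 2:1 spreading method:
Δσ = qBL/((B+z)(L+z)) = 278×3×3/((3+5.1)(3+5.1)) = 38.134 kPa
Final effective stress: σ'_f = σ'_0 + Δσ = 48.845 + 38.134 = 86.979 kPa.
Normally consolidated clay, so the full stress increment lies on the virgin compression line:
S_c = C_c·H/(1+e₀)·log₁₀(σ'_f/σ'_0) = 0.33×4.2/(1+0.83)×log₁₀(86.979/48.845)
    = 0.75738 × 0.25059 = 0.1898 m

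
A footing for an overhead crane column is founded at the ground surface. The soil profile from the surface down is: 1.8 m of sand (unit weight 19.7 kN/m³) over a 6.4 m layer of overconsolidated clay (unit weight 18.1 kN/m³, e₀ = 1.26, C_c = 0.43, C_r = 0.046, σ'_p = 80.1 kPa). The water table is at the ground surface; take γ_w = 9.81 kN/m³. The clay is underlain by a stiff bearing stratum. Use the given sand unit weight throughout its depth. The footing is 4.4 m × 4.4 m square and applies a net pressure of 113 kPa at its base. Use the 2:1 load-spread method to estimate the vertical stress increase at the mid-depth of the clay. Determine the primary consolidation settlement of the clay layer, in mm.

S_c ≈ 25.1 mm

Mid-depth of clay below the ground surface: z = 1.8 + 6.4/2 = 5 m.
Total vertical stress at mid-clay: σ_v = 19.7×1.8 + 18.1×3.2 = 93.38 kPa.
Pore pressure: u = 9.81×(5 − 0) = 49.05 kPa.
Initial effective stress: σ'_0 = σ_v − u = 93.38 − 49.05 = 44.33 kPa.
Stress increase at mid-clay by the 2:1 spreading method:
Δσ = qBL/((B+z)(L+z)) = 113×4.4×4.4/((4.4+5)(4.4+5)) = 24.759 kPa
Final effective stress: σ'_f = 44.33 + 24.759 = 69.089 kPa.
σ'_f = 69.089 ≤ σ'_p = 80.1 kPa, so the clay remains overconsolidated and only the recompression index applies:
S_c = C_r·H/(1+e₀)·log₁₀(σ'_f/σ'_0) = 0.046×6.4/2.26×log₁₀(69.089/44.33)
    = 0.13027 × 0.19271 = 0.0251 m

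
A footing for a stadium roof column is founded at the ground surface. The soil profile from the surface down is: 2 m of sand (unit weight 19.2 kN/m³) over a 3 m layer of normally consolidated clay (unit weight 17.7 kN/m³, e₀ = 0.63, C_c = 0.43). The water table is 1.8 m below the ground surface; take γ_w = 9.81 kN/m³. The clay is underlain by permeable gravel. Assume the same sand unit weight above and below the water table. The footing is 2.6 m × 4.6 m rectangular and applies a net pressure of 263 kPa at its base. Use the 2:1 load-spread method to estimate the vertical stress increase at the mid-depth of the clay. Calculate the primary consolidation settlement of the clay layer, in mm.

S_c ≈ 289 mm

Mid-depth of clay below the ground surface: z = 2 + 3/2 = 3.5 m.
Total vertical stress at mid-clay: σ_v = 19.2×2 + 17.7×1.5 = 64.95 kPa.
Pore pressure: u = 9.81×(3.5 − 1.8) = 16.677 kPa.
Initial effective stress: σ'_0 = σ_v − u = 64.95 − 16.677 = 48.273 kPa.
Stress increase at mid-clay by the 2:1 spreading method:
Δσ = qBL/((B+z)(L+z)) = 263×2.6×4.6/((2.6+3.5)(4.6+3.5)) = 63.661 kPa
Final effective stress: σ'_f = σ'_0 + Δσ = 48.273 + 63.661 = 111.93 kPa.
Normally consolidated clay, so the full stress increment lies on the virgin compression line:
S_c = C_c·H/(1+e₀)·log₁₀(σ'_f/σ'_0) = 0.43×3/(1+0.63)×log₁₀(111.93/48.273)
    = 0.79141 × 0.36524 = 0.2891 m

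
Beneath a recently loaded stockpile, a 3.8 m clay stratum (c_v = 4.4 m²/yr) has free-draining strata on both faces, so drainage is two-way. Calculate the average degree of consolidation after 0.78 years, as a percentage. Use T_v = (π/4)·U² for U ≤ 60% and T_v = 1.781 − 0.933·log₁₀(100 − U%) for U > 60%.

U ≈ 92.2 %

Drainage path length: H_d = H/2 = 1.9 m (double drainage).
T_v = c_v·t/H_d² = 4.4×0.78/1.9² = 0.95069.
T_v = 0.95069 corresponds to the U > 60% branch:
U = 1 − 10^((1.781 − T_v)/0.933)/100 = 0.9224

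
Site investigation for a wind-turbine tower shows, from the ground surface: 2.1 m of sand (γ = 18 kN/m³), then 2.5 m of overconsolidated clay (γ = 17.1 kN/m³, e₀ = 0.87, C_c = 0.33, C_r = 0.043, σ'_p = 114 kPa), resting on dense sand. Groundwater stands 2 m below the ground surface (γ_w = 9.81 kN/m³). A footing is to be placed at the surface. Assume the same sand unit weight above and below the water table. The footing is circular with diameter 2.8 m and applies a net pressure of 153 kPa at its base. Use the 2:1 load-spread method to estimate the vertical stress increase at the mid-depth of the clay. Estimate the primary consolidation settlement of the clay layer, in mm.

Mid-depth of clay below the ground surface: z = 2.1 + 2.5/2 = 3.35 m.
Total vertical stress at mid-clay: σ_v = 18×2.1 + 17.1×1.25 = 59.175 kPa.
Pore pressure: u = 9.81×(3.35 − 2) = 13.244 kPa.
Initial effective stress: σ'_0 = σ_v − u = 59.175 − 13.244 = 45.931 kPa.
Stress increase at mid-clay by the 2:1 spreading method:
Δσ ≈ qD²/(D+z)² = 153×2.8²/(2.8+3.35)² = 31.714 kPa
Final effective stress: σ'_f = 45.931 + 31.714 = 77.645 kPa.
σ'_f = 77.645 ≤ σ'_p = 114 kPa, so the clay remains overconsolidated and only the recompression index applies:
S_c = C_r·H/(1+e₀)·log₁₀(σ'_f/σ'_0) = 0.043×2.5/1.87×log₁₀(77.645/45.931)
    = 0.057487 × 0.22801 = 0.01311 m

S_c ≈ 13.1 mm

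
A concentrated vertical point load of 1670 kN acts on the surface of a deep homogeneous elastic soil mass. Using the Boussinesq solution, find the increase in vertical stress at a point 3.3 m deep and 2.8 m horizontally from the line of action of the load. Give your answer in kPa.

Boussinesq vertical stress below a point load on an elastic half-space:
Δσ_z = 3P/(2πz²) · [1 + (r/z)²]^(−5/2)
r/z = 2.8/3.3 = 0.84848; [1+(r/z)²]^(−5/2) = 0.25777.
Δσ_z = 3×1670/(2π×3.3²) × 0.25777 = 73.22 × 0.25777 = 18.87 kPa

Δσ_z ≈ 18.9 kPa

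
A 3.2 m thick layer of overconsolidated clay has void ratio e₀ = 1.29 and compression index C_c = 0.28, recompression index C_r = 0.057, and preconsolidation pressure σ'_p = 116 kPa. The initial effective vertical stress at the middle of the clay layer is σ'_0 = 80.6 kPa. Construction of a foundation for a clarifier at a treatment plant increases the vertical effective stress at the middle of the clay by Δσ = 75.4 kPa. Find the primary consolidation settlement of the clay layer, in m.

S_c ≈ 0.0629 m

Final effective stress: σ'_f = 80.6 + 75.4 = 156 kPa.
σ'_f = 156 > σ'_p = 116 kPa, so the stress path crosses the preconsolidation pressure — recompression up to σ'_p, then virgin compression beyond:
S_c = H/(1+e₀)·[C_r·log₁₀(σ'_p/σ'_0) + C_c·log₁₀(σ'_f/σ'_p)]
    = 3.2/2.29 × [0.057×log₁₀(116/80.6) + 0.28×log₁₀(156/116)]
    = 1.3974 × [0.009013 + 0.036027] = 0.06294 m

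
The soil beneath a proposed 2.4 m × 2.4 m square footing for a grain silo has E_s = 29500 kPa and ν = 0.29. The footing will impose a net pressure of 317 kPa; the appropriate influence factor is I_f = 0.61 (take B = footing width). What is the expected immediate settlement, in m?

Immediate (elastic) settlement: S_e = q·B·(1−ν²)/E_s · I_f.
S_e = 317 × 2.4 × (1 − 0.29²) / 29500 × 0.61
    = 317 × 2.4 × 0.9159 / 29500 × 0.61
    = 0.01441 m

S_e ≈ 0.0144 m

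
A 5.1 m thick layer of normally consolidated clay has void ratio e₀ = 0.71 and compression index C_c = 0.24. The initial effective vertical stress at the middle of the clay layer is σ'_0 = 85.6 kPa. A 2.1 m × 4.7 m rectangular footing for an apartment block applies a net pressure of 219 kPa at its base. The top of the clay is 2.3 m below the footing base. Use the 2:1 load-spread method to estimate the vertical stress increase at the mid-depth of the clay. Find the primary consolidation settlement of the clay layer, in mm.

Mid-depth of clay below the footing base: z = 2.3 + 5.1/2 = 4.85 m.
Stress increase at mid-clay by the 2:1 spreading method:
Δσ = qBL/((B+z)(L+z)) = 219×2.1×4.7/((2.1+4.85)(4.7+4.85)) = 32.567 kPa
Final effective stress: σ'_f = σ'_0 + Δσ = 85.6 + 32.567 = 118.17 kPa.
Normally consolidated clay, so the full stress increment lies on the virgin compression line:
S_c = C_c·H/(1+e₀)·log₁₀(σ'_f/σ'_0) = 0.24×5.1/(1+0.71)×log₁₀(118.17/85.6)
    = 0.71579 × 0.14003 = 0.1002 m

S_c ≈ 100 mm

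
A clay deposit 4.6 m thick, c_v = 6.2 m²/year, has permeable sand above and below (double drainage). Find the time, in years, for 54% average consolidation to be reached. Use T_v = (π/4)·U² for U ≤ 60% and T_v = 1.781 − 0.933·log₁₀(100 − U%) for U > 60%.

t ≈ 0.195 years

Drainage path length: H_d = H/2 = 2.3 m (double drainage).
U ≤ 60%: T_v = (π/4)·U² = (π/4)×0.54² = 0.22902.
t = T_v·H_d²/c_v = 0.22902×2.3²/6.2 = 0.1954 years.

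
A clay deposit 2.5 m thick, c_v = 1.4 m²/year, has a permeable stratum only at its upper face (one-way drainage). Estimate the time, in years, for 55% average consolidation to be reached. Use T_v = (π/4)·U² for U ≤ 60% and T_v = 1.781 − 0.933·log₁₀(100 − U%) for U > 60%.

t ≈ 1.06 years

Drainage path length: H_d = H = 2.5 m (single drainage).
U ≤ 60%: T_v = (π/4)·U² = (π/4)×0.55² = 0.23758.
t = T_v·H_d²/c_v = 0.23758×2.5²/1.4 = 1.061 years.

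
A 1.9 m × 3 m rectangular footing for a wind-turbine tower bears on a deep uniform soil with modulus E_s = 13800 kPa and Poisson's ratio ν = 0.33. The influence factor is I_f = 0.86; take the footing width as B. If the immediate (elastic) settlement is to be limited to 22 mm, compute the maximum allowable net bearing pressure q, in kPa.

S_e = q·B·(1−ν²)/E_s · I_f  ⇒  q = S_e·E_s / (B·(1−ν²)·I_f).
q = 0.022 × 13800 / (1.9 × 0.8911 × 0.86) = 208.5 kPa

q ≈ 209 kPa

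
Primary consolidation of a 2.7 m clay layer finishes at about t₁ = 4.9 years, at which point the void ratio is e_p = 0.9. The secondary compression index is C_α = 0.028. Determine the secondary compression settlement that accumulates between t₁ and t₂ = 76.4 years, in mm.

Secondary compression: S_s = C_α·H/(1+e_p)·log₁₀(t₂/t₁)
S_s = 0.028×2.7/(1+0.9)×log₁₀(76.4/4.9)
    = 0.03979 × 1.193 = 0.04746 m

S_s ≈ 47.5 mm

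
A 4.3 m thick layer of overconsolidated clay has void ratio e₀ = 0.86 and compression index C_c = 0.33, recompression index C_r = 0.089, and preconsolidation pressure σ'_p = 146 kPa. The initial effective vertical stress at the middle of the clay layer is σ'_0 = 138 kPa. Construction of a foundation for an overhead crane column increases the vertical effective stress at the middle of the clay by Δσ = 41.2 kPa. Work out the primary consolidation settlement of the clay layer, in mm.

Final effective stress: σ'_f = 138 + 41.2 = 179.2 kPa.
σ'_f = 179.2 > σ'_p = 146 kPa, so the stress path crosses the preconsolidation pressure — recompression up to σ'_p, then virgin compression beyond:
S_c = H/(1+e₀)·[C_r·log₁₀(σ'_p/σ'_0) + C_c·log₁₀(σ'_f/σ'_p)]
    = 4.3/1.86 × [0.089×log₁₀(146/138) + 0.33×log₁₀(179.2/146)]
    = 2.3118 × [0.0021782 + 0.029365] = 0.07292 m

S_c ≈ 72.9 mm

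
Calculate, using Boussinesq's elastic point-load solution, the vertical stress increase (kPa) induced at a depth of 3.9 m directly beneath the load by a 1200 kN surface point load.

Δσ_z ≈ 37.7 kPa

Boussinesq vertical stress below a point load on an elastic half-space:
Δσ_z = 3P/(2πz²) · [1 + (r/z)²]^(−5/2)
r/z = 0/3.9 = 0; [1+(r/z)²]^(−5/2) = 1.
Δσ_z = 3×1200/(2π×3.9²) × 1 = 37.67 × 1 = 37.67 kPa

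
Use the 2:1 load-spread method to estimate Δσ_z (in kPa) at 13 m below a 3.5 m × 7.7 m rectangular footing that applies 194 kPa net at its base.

Δσ_z ≈ 15.3 kPa

By the 2:1 method the load spreads at 1 horizontal : 2 vertical, so at depth z the loaded area has grown by z in each plan dimension:
Δσ = qBL/((B+z)(L+z)) = 194×3.5×7.7/((3.5+13)(7.7+13)) = 15.308 kPa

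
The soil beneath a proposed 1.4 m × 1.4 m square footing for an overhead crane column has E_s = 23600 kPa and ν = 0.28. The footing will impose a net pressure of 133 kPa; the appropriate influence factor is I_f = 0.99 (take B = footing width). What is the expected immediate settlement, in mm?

Immediate (elastic) settlement: S_e = q·B·(1−ν²)/E_s · I_f.
S_e = 133 × 1.4 × (1 − 0.28²) / 23600 × 0.99
    = 133 × 1.4 × 0.9216 / 23600 × 0.99
    = 0.007199 m = 7.199 mm

S_e ≈ 7.2 mm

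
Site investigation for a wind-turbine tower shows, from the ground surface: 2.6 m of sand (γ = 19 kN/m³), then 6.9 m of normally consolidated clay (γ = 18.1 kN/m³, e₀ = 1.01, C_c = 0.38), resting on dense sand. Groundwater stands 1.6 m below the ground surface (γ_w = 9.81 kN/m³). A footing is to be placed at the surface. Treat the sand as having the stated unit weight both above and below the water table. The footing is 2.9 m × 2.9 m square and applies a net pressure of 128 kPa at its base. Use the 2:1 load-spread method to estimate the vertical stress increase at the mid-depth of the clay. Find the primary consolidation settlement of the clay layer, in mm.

Mid-depth of clay below the ground surface: z = 2.6 + 6.9/2 = 6.05 m.
Total vertical stress at mid-clay: σ_v = 19×2.6 + 18.1×3.45 = 111.84 kPa.
Pore pressure: u = 9.81×(6.05 − 1.6) = 43.655 kPa.
Initial effective stress: σ'_0 = σ_v − u = 111.84 − 43.655 = 68.185 kPa.
Stress increase at mid-clay by the 2:1 spreading method:
Δσ = qBL/((B+z)(L+z)) = 128×2.9×2.9/((2.9+6.05)(2.9+6.05)) = 13.439 kPa
Final effective stress: σ'_f = σ'_0 + Δσ = 68.185 + 13.439 = 81.624 kPa.
Normally consolidated clay, so the full stress increment lies on the virgin compression line:
S_c = C_c·H/(1+e₀)·log₁₀(σ'_f/σ'_0) = 0.38×6.9/(1+1.01)×log₁₀(81.624/68.185)
    = 1.3045 × 0.078129 = 0.1019 m

S_c ≈ 102 mm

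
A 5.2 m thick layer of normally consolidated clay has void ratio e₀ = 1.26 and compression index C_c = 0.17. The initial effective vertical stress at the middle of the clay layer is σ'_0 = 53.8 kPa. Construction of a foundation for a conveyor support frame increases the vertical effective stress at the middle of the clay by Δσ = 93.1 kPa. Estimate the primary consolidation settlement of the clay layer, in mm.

Final effective stress: σ'_f = σ'_0 + Δσ = 53.8 + 93.1 = 146.9 kPa.
Normally consolidated clay, so the full stress increment lies on the virgin compression line:
S_c = C_c·H/(1+e₀)·log₁₀(σ'_f/σ'_0) = 0.17×5.2/(1+1.26)×log₁₀(146.9/53.8)
    = 0.39115 × 0.43624 = 0.1706 m

S_c ≈ 171 mm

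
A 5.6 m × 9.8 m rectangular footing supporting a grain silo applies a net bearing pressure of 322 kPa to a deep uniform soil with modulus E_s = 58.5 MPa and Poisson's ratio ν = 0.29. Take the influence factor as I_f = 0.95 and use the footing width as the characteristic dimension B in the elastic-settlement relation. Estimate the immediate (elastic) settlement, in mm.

Immediate (elastic) settlement: S_e = q·B·(1−ν²)/E_s · I_f.
E_s = 58.5 MPa = 58500 kPa.
S_e = 322 × 5.6 × (1 − 0.29²) / 58500 × 0.95
    = 322 × 5.6 × 0.9159 / 58500 × 0.95
    = 0.02682 m = 26.82 mm

S_e ≈ 26.8 mm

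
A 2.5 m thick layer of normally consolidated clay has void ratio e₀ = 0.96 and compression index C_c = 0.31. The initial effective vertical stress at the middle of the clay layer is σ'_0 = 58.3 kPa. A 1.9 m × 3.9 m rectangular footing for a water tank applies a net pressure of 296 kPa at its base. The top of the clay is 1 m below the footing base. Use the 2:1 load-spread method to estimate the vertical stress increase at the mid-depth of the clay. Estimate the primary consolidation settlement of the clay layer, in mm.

S_c ≈ 156 mm

Mid-depth of clay below the footing base: z = 1 + 2.5/2 = 2.25 m.
Stress increase at mid-clay by the 2:1 spreading method:
Δσ = qBL/((B+z)(L+z)) = 296×1.9×3.9/((1.9+2.25)(3.9+2.25)) = 85.938 kPa
Final effective stress: σ'_f = σ'_0 + Δσ = 58.3 + 85.938 = 144.24 kPa.
Normally consolidated clay, so the full stress increment lies on the virgin compression line:
S_c = C_c·H/(1+e₀)·log₁₀(σ'_f/σ'_0) = 0.31×2.5/(1+0.96)×log₁₀(144.24/58.3)
    = 0.39541 × 0.39342 = 0.1556 m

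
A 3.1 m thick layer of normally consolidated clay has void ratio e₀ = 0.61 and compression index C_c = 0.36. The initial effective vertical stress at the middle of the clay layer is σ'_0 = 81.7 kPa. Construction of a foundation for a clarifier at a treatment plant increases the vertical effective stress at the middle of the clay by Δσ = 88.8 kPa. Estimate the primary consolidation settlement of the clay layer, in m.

S_c ≈ 0.221 m

Final effective stress: σ'_f = σ'_0 + Δσ = 81.7 + 88.8 = 170.5 kPa.
Normally consolidated clay, so the full stress increment lies on the virgin compression line:
S_c = C_c·H/(1+e₀)·log₁₀(σ'_f/σ'_0) = 0.36×3.1/(1+0.61)×log₁₀(170.5/81.7)
    = 0.69317 × 0.3195 = 0.2215 m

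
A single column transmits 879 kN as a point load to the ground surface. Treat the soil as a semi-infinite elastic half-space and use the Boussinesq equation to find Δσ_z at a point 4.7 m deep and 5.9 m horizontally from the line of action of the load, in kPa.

Δσ_z ≈ 1.78 kPa

Boussinesq vertical stress below a point load on an elastic half-space:
Δσ_z = 3P/(2πz²) · [1 + (r/z)²]^(−5/2)
r/z = 5.9/4.7 = 1.2553; [1+(r/z)²]^(−5/2) = 0.093909.
Δσ_z = 3×879/(2π×4.7²) × 0.093909 = 18.999 × 0.093909 = 1.784 kPa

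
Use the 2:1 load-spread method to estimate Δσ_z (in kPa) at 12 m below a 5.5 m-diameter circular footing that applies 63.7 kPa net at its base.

By the 2:1 method the load spreads at 1 horizontal : 2 vertical, so at depth z the loaded area has grown by z in each plan dimension:
Δσ ≈ qD²/(D+z)² = 63.7×5.5²/(5.5+12)² = 6.292 kPa

Δσ_z ≈ 6.29 kPa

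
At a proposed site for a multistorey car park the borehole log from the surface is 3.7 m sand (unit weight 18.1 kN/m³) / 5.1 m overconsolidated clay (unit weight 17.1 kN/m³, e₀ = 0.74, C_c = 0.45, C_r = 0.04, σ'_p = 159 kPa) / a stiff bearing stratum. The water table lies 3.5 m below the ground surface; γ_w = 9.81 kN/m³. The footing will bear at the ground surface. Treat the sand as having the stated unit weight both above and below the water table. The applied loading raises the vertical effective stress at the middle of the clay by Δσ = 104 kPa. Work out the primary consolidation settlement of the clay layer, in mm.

Mid-depth of clay below the ground surface: z = 3.7 + 5.1/2 = 6.25 m.
Total vertical stress at mid-clay: σ_v = 18.1×3.7 + 17.1×2.55 = 110.58 kPa.
Pore pressure: u = 9.81×(6.25 − 3.5) = 26.978 kPa.
Initial effective stress: σ'_0 = σ_v − u = 110.58 − 26.978 = 83.602 kPa.
Final effective stress: σ'_f = 83.602 + 104 = 187.6 kPa.
σ'_f = 187.6 > σ'_p = 159 kPa, so the stress path crosses the preconsolidation pressure — recompression up to σ'_p, then virgin compression beyond:
S_c = H/(1+e₀)·[C_r·log₁₀(σ'_p/σ'_0) + C_c·log₁₀(σ'_f/σ'_p)]
    = 5.1/1.74 × [0.04×log₁₀(159/83.602) + 0.45×log₁₀(187.6/159)]
    = 2.931 × [0.011167 + 0.032326] = 0.1275 m

S_c ≈ 127 mm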